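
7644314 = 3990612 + 3653702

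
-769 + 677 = -92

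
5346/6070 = 2673/3035 ≈ 0.881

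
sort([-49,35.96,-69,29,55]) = [-69,-49,29,35.96,55]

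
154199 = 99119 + 55080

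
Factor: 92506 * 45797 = 2^1 * 23^1 * 41^1 * 1117^1 * 2011^1 = 4236497282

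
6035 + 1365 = 7400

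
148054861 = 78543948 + 69510913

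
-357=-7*51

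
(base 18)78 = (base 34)3w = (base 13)a4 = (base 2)10000110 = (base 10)134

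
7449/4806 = 1+881/1602 ≈ 1.55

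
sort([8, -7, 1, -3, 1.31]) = [-7, -3, 1, 1.31, 8]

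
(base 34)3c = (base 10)114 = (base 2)1110010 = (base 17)6c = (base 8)162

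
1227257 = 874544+352713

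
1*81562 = 81562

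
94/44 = 2 + 3/22≈2.14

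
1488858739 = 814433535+674425204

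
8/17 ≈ 0.471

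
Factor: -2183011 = -1 * 709^1 * 3079^1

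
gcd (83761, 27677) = 1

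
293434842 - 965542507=-672107665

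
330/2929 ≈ 0.113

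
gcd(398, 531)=1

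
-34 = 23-57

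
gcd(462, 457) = 1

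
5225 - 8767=-3542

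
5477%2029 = 1419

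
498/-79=-6 - 24/79 ≈ -6.30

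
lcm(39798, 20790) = 1392930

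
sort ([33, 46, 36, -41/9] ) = [-41/9, 33, 36, 46] 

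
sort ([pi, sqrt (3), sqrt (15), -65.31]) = [-65.31, sqrt (3), pi, sqrt (15)]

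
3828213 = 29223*131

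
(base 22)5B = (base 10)121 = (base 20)61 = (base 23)56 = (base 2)1111001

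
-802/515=-1 - 287/515 ≈ -1.56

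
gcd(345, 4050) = 15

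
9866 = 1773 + 8093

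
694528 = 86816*8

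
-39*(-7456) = 290784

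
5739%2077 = 1585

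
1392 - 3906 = -2514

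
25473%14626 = 10847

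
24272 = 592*41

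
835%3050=835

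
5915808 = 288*20541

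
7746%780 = 726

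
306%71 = 22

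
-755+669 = -86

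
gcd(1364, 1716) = 44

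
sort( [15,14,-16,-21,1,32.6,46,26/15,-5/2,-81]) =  [-81,-21,-16,-5/2,1,26/15,14,15,32.6,46]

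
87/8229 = 29/2743 ≈ 0.0106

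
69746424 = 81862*852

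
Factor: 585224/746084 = 2^1 * 191^1 * 487^(-1) = 382/487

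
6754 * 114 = 769956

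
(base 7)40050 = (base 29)bdb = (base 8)22647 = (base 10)9639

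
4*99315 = 397260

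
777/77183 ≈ 0.0101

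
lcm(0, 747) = 0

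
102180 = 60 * 1703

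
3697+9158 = 12855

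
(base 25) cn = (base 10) 323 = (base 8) 503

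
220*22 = 4840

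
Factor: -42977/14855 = -1 * 5^(-1) * 11^1 * 2971^(-1) * 3907^1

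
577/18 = 32+1/18 ≈ 32.06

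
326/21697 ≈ 0.0150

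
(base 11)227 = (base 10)271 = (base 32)8f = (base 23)bi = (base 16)10f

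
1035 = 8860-7825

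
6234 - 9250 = -3016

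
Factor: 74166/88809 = 2^1*7^(-1)*47^1*263^1*4229^(-1) = 24722/29603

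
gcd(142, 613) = 1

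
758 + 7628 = 8386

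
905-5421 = -4516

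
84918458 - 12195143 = 72723315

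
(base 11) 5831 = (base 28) 9ld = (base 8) 16751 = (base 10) 7657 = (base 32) 7f9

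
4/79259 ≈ 0.0000505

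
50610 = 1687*30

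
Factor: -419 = -1*419^1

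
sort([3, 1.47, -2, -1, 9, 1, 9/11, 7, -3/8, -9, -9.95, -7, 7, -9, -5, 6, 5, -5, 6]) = [-9.95, -9, -9, -7, -5, -5, -2, -1, -3/8, 9/11, 1, 1.47, 3, 5, 6, 6, 7, 7, 9]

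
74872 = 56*1337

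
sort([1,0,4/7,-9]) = [-9,0,4/7,1]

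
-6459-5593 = -12052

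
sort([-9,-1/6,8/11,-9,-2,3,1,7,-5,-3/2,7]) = [-9,-9,-5,-2,-3/2,-1/6,8/11,1,3,7,7]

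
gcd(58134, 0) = 58134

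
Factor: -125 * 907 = -1 * 5^3 * 907^1 = -113375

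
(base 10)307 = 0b100110011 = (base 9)371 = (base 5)2212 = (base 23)d8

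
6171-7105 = -934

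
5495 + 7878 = 13373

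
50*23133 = 1156650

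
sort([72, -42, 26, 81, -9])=[-42, -9, 26, 72, 81]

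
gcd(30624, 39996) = 132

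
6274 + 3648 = 9922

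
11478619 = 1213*9463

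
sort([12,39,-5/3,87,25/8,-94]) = [-94,-5/3,25/8,12,39,87]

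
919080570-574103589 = 344976981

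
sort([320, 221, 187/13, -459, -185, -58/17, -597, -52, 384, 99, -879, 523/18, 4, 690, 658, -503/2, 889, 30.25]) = [-879, -597, -459, -503/2, -185, -52, -58/17, 4, 187/13, 523/18, 30.25, 99, 221, 320, 384, 658, 690, 889]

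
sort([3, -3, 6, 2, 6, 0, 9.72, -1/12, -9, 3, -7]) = [-9, -7, -3, -1/12, 0, 2, 3, 3, 6, 6, 9.72]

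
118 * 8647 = 1020346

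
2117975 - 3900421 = -1782446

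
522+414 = 936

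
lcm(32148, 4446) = 417924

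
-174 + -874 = -1048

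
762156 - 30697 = 731459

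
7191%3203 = 785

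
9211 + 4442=13653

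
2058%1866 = 192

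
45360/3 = 15120 = 15120.00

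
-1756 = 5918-7674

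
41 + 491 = 532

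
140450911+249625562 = 390076473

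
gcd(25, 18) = 1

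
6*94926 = 569556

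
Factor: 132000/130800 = 2^1*5^1*11^1*109^(-1) = 110/109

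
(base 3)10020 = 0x57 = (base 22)3l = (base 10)87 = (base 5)322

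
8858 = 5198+3660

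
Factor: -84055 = -1 * 5^1 * 16811^1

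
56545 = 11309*5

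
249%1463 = 249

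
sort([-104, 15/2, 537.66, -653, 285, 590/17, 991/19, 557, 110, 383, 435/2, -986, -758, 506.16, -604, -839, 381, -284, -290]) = [-986, -839, -758, -653, -604, -290, -284, -104, 15/2, 590/17, 991/19, 110, 435/2, 285, 381, 383, 506.16, 537.66, 557]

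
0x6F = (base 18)63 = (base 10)111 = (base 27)43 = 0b1101111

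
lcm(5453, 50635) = 354445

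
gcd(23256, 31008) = 7752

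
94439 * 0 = 0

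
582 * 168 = 97776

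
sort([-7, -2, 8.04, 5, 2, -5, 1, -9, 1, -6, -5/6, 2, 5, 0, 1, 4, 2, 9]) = [-9, -7, -6, -5, -2, -5/6, 0, 1, 1, 1, 2, 2, 2, 4, 5, 5, 8.04, 9]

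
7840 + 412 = 8252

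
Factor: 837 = 3^3 * 31^1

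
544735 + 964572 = 1509307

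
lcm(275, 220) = 1100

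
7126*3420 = 24370920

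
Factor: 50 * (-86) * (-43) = 2^2 * 5^2 * 43^2 = 184900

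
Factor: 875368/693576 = 3^(-3)*13^(-1)*443^1 = 443/351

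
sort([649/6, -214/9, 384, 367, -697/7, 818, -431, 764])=[-431, -697/7, -214/9, 649/6, 367, 384, 764, 818]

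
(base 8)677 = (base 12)313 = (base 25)hm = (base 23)ja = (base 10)447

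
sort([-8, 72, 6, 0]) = [-8, 0, 6, 72]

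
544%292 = 252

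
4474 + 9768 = 14242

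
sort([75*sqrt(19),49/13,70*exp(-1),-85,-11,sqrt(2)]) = [-85,-11,sqrt(2),49/13,70*exp(-1),75*sqrt(19)]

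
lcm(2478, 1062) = 7434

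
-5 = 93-98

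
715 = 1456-741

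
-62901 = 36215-99116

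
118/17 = 6 + 16/17 ≈ 6.94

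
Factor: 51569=7^1 * 53^1 * 139^1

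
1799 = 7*257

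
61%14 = 5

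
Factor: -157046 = -1*2^1*17^1*31^1*149^1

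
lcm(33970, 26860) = 1154980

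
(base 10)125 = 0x7d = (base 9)148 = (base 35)3k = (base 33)3q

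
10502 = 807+9695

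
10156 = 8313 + 1843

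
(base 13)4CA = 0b1101001010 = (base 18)2AE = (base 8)1512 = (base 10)842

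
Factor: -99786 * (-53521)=2^1 * 3^1 * 13^1 * 23^1 * 179^1 * 16631^1=5340646506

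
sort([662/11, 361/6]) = [361/6, 662/11]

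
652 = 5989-5337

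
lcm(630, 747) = 52290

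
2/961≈0.00208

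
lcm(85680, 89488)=4026960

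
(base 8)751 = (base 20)149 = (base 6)2133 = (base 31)fo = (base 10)489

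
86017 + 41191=127208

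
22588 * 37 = 835756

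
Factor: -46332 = -1*2^2*3^4*11^1*13^1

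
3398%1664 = 70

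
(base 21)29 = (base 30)1l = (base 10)51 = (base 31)1k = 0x33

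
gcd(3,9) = 3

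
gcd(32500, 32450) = 50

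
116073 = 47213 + 68860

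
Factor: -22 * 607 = -1 * 2^1 * 11^1 * 607^1 = -13354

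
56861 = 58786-1925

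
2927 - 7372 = -4445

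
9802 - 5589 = 4213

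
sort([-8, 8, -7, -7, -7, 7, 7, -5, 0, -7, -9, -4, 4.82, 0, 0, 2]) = [-9, -8, -7, -7, -7, -7, -5, -4, 0, 0, 0, 2, 4.82, 7, 7, 8]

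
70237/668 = 105 + 97/668 ≈ 105.15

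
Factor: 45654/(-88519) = -1*2^1*3^1*7^1*17^(-1)*41^(-1)*127^(-1)*1087^1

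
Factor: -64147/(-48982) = 2^(-1)*19^(-1)*23^1*1289^(-1)*2789^1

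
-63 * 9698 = -610974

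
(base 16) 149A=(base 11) 3A65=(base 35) 4AO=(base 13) 2529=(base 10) 5274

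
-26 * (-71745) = 1865370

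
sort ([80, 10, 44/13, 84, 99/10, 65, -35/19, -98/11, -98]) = [-98, -98/11, -35/19, 44/13, 99/10, 10, 65, 80, 84]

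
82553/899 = 2663/29≈91.83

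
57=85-28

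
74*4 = 296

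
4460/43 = 103 + 31/43 ≈ 103.72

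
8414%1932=686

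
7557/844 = 8 + 805/844 ≈ 8.95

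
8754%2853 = 195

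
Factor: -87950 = -1 * 2^1 * 5^2 * 1759^1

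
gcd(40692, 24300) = 12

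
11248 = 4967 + 6281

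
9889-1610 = 8279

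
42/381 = 14/127 ≈ 0.110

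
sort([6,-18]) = [-18,6]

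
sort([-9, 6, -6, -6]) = [-9, -6, -6, 6]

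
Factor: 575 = 5^2 * 23^1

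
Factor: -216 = -1 * 2^3 * 3^3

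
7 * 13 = 91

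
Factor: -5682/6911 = -1 * 2^1 * 3^1 * 947^1 * 6911^(-1)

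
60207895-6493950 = 53713945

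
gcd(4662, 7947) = 9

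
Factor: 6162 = 2^1*3^1*13^1*79^1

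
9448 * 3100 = 29288800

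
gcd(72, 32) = 8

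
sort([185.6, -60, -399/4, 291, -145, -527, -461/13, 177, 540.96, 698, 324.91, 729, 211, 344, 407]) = [-527, -145, -399/4, -60, -461/13, 177, 185.6, 211, 291, 324.91, 344, 407, 540.96, 698, 729]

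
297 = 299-2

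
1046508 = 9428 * 111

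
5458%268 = 98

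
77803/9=8644 + 7/9 ≈ 8644.78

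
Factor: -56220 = -1 * 2^2 * 3^1 * 5^1 * 937^1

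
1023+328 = 1351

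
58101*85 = 4938585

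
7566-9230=-1664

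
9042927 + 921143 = 9964070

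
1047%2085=1047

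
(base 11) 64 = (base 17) 42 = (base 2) 1000110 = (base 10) 70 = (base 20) 3a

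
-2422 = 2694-5116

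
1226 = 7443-6217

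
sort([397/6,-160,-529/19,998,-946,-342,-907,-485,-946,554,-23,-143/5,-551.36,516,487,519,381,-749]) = [-946,-946,-907,-749,-551.36,-485,-342,-160,-143/5,-529/19,-23,397/6,381,487,516,519,554,998]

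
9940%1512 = 868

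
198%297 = 198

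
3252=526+2726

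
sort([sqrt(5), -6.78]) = [-6.78, sqrt(5)]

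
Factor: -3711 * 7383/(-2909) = 3^2 * 23^1 * 107^1 * 1237^1 * 2909^(-1) = 27398313/2909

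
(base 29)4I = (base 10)134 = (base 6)342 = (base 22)62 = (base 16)86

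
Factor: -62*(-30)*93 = 2^2*3^2*5^1*31^2 = 172980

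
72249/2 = 36124 + 1/2 = 36124.50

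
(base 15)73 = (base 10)108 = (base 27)40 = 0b1101100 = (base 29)3l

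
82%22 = 16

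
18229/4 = 4557 + 1/4 = 4557.25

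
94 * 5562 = 522828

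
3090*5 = 15450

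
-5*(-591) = 2955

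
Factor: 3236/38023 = 2^2*47^ (-1) = 4/47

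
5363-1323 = 4040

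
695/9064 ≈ 0.0767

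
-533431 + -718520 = -1251951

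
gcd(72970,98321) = 1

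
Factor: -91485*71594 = -1*2^1*3^2*5^1*19^1*107^1*35797^1 = -6549777090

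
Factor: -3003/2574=-1 * 2^(-1) * 3^(-1) * 7^1=-7/6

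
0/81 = 0 = 0.00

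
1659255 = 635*2613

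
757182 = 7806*97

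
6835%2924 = 987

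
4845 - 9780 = -4935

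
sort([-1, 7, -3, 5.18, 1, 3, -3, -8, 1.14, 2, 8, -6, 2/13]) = [-8, -6, -3, -3, -1, 2/13, 1, 1.14, 2, 3, 5.18, 7, 8]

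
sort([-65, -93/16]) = [-65, -93/16]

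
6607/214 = 30 + 187/214 ≈ 30.87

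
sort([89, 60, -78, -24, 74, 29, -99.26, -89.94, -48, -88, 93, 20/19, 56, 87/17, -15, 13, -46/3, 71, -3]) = [-99.26, -89.94, -88, -78, -48, -24, -46/3, -15, -3, 20/19, 87/17, 13, 29, 56, 60, 71, 74, 89, 93]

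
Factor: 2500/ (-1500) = -1 * 3^ (-1) * 5^1 = -5/3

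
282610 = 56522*5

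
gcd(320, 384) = 64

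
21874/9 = 2430 + 4/9 ≈ 2430.44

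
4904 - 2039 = 2865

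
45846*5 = 229230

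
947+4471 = 5418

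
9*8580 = 77220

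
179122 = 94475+84647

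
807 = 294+513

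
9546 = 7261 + 2285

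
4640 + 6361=11001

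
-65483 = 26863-92346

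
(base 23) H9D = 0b10001111111101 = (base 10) 9213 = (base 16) 23FD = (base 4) 2033331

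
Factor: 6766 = 2^1 * 17^1 * 199^1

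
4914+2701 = 7615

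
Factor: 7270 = 2^1*5^1*727^1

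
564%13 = 5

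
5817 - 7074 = -1257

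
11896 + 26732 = 38628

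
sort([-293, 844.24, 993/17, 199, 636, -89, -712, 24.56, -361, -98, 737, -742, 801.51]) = [-742, -712, -361, -293, -98, -89, 24.56, 993/17, 199, 636, 737, 801.51, 844.24]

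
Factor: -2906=-1 * 2^1 * 1453^1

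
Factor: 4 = 2^2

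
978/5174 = 489/2587 ≈ 0.189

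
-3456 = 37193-40649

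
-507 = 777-1284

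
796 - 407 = 389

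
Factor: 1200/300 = 2^2 = 4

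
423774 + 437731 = 861505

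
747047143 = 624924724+122122419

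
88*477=41976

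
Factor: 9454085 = 5^1*61^1*139^1*223^1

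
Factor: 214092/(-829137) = -1*2^2*3^1*19^1*883^(-1) = -228/883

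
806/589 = 26/19 ≈ 1.37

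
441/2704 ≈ 0.163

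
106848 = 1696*63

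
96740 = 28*3455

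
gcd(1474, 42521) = 1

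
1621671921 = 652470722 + 969201199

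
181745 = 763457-581712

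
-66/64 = -33/32 ≈ -1.03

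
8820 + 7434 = 16254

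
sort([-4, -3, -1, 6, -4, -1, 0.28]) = [-4, -4, -3, -1, -1, 0.28, 6]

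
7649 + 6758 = 14407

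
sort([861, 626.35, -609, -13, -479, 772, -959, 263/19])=[-959, -609, -479, -13, 263/19, 626.35, 772, 861]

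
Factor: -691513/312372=-1*2^(-2)*3^(-2)*97^1*7129^1*8677^(-1)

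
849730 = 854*995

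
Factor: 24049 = 24049^1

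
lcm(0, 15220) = 0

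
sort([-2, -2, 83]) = [-2, -2, 83]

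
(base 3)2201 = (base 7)133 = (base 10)73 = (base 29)2f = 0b1001001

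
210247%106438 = 103809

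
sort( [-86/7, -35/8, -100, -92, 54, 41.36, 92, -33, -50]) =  [-100, -92, -50, -33, -86/7, -35/8, 41.36, 54, 92]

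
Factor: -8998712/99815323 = -1*2^3*17^1*127^1*137^(-1)*521^1*728579^(-1)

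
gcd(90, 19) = 1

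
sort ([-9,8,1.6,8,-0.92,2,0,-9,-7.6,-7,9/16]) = [-9,-9,-7.6,-7,-0.92,0,9/16,1.6,2,8,8]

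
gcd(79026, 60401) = 1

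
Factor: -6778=-1*2^1*3389^1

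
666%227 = 212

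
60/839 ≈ 0.0715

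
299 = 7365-7066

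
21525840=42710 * 504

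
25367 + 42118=67485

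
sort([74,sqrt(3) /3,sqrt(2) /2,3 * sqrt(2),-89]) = [-89,sqrt(3) /3,sqrt(2) /2,3 * sqrt(2),74]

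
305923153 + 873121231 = 1179044384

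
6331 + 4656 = 10987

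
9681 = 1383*7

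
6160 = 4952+1208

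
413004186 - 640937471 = -227933285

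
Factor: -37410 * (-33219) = 2^1 * 3^3 * 5^1 * 29^1 * 43^1 * 3691^1 = 1242722790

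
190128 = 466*408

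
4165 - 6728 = -2563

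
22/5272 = 11/2636 ≈ 0.00417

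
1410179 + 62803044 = 64213223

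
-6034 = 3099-9133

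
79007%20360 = 17927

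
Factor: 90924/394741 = 2^2*3^1*599^ (-1)*659^ (-1)*7577^1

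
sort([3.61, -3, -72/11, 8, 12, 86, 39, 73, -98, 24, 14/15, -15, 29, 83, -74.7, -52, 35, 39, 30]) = [-98, -74.7, -52, -15, -72/11, -3, 14/15, 3.61, 8, 12, 24, 29, 30, 35, 39, 39, 73, 83, 86]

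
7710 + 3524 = 11234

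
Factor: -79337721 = -1 * 3^1 * 109^1 * 331^1 * 733^1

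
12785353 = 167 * 76559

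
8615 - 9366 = -751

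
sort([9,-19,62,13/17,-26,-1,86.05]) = [-26,-19,-1,13/17,9,62,86.05]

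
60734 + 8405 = 69139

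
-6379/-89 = 71 + 60/89 ≈ 71.67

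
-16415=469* (-35) 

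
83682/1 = 83682 = 83682.00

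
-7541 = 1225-8766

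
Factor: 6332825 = 5^2*43^2*137^1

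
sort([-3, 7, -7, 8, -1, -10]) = [-10, -7, -3, -1, 7, 8]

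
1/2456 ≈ 0.000407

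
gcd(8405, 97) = 1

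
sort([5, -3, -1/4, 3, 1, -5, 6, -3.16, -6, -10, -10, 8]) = [-10, -10, -6, -5, -3.16, -3, -1/4, 1, 3, 5, 6, 8]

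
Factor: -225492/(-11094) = 2^1 * 19^1 * 23^1 * 43^(-1) = 874/43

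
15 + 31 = 46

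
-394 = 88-482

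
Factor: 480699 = 3^2 * 53411^1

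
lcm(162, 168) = 4536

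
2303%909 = 485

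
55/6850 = 11/1370 ≈ 0.00803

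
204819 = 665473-460654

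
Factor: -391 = -1 * 17^1 * 23^1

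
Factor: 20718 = 2^1 * 3^2 * 1151^1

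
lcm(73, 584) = 584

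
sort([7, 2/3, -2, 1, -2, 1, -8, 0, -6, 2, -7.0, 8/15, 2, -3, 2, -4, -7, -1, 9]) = [-8, -7.0, -7, -6, -4, -3, -2, -2, -1, 0, 8/15, 2/3, 1, 1, 2, 2, 2, 7, 9]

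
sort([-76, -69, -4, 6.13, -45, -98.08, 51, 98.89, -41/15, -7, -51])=[-98.08, -76, -69, -51, -45, -7, -4, -41/15, 6.13, 51, 98.89]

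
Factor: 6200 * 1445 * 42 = 2^4 * 3^1 * 5^3 * 7^1 * 17^2 * 31^1 = 376278000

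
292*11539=3369388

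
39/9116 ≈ 0.00428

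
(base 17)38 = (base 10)59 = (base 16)3b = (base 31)1s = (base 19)32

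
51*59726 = 3046026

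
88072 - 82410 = 5662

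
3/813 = 1/271 ≈ 0.00369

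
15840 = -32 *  (-495)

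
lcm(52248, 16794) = 470232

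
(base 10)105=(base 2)1101001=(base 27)3o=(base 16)69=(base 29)3i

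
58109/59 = 984+53/59 ≈ 984.90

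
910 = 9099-8189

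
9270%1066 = 742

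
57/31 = 1 + 26/31 ≈ 1.84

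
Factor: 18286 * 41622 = 2^2 * 3^1 * 7^1 * 41^1 * 223^1 * 991^1 = 761099892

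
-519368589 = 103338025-622706614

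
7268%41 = 11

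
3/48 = 1/16 = 0.0625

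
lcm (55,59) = 3245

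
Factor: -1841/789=-1*3^(-1)*7^1=-7/3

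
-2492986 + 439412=-2053574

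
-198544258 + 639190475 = 440646217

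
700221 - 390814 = 309407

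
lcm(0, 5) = 0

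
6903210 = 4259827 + 2643383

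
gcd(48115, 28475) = 5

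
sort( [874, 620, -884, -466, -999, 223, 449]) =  [-999, -884, -466, 223, 449, 620, 874]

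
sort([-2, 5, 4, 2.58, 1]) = [-2, 1, 2.58, 4, 5]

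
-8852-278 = -9130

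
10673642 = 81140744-70467102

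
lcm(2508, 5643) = 22572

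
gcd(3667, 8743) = 1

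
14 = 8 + 6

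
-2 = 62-64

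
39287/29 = 1354 + 21/29 ≈ 1354.72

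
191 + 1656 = 1847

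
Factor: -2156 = -1 * 2^2 * 7^2 * 11^1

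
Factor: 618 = 2^1 * 3^1 * 103^1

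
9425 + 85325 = 94750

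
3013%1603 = 1410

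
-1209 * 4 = -4836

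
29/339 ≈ 0.0855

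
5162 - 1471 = 3691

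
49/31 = 1 + 18/31 ≈ 1.58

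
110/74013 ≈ 0.00149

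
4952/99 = 50 + 2/99≈50.02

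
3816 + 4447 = 8263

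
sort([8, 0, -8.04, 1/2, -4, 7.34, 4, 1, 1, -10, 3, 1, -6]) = [-10, -8.04, -6, -4, 0, 1/2, 1, 1, 1, 3, 4, 7.34, 8]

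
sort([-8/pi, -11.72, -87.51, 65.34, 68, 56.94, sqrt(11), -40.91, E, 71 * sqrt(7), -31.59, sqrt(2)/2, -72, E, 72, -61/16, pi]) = [-87.51, -72, -40.91, -31.59, -11.72, -61/16, -8/pi, sqrt(2)/2, E, E, pi, sqrt(11), 56.94, 65.34, 68, 72, 71 * sqrt(7)]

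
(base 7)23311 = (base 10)5986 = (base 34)562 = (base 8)13542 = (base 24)a9a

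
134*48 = 6432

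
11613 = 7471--4142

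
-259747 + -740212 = -999959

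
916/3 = 305 + 1/3 ≈ 305.33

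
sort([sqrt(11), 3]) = [3, sqrt(11)]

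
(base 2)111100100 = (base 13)2b3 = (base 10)484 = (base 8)744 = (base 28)h8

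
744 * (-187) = -139128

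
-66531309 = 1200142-67731451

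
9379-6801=2578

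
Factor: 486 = 2^1 * 3^5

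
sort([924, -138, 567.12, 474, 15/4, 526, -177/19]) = [-138, -177/19, 15/4, 474, 526, 567.12, 924]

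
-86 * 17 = -1462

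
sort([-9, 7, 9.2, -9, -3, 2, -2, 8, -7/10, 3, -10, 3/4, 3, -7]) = [-10, -9, -9, -7, -3, -2, -7/10, 3/4, 2, 3, 3, 7, 8, 9.2]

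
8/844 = 2/211 ≈ 0.00948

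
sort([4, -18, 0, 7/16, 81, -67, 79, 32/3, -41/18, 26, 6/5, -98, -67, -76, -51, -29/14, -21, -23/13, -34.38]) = [-98, -76, -67, -67, -51, -34.38, -21, -18, -41/18, -29/14, -23/13, 0, 7/16, 6/5, 4, 32/3, 26, 79, 81]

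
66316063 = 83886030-17569967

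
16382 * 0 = 0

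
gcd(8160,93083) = 1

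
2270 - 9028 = -6758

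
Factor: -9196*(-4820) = 2^4*5^1*11^2*19^1*241^1 = 44324720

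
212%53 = 0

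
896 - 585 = 311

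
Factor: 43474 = 2^1 * 21737^1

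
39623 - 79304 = -39681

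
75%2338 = 75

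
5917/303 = 19 + 160/303≈19.53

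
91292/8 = 22823/2 = 11411.50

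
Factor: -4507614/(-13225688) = 2^(-2)*3^2*7^(-2)*33739^(-1)*250423^1 = 2253807/6612844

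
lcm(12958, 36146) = 686774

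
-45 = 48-93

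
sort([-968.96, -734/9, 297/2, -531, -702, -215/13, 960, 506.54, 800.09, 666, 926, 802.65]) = [-968.96, -702, -531, -734/9, -215/13, 297/2, 506.54, 666, 800.09, 802.65, 926, 960]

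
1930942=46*41977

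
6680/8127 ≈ 0.822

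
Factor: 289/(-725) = -1*5^(-2)*17^2*29^(-1)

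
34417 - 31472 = 2945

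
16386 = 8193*2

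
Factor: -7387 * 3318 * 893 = -1 * 2^1 * 3^1 * 7^1 * 19^1 * 47^1 * 79^1 * 83^1 * 89^1 = -21887488938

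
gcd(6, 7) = 1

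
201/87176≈0.00231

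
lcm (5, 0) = 0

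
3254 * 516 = 1679064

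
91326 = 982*93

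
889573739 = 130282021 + 759291718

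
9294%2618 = 1440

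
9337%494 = 445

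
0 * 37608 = 0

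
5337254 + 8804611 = 14141865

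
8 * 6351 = 50808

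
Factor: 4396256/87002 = 2^4*41^(-1)*1061^(-1)*137383^1 = 2198128/43501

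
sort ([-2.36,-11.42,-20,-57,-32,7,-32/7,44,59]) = [-57,-32,-20,-11.42,-32/7,-2.36,7,44,59]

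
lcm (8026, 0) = 0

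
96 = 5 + 91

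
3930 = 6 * 655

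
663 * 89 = 59007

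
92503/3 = 30834 + 1/3 ≈ 30834.33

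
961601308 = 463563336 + 498037972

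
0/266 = 0 = 0.00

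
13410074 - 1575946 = 11834128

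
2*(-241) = -482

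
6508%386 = 332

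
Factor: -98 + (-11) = -1*109^1 = -109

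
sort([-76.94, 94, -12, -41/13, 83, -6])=[-76.94, -12, -6, -41/13, 83, 94]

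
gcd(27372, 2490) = 6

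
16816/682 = 24+224/341 ≈ 24.66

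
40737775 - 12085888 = 28651887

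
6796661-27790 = 6768871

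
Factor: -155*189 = -1*3^3*5^1*7^1*31^1 = -29295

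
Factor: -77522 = -1*2^1*83^1*467^1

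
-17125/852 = -20 - 85/852 ≈ -20.10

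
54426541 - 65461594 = -11035053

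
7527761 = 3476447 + 4051314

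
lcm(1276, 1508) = 16588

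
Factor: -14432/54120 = -1*2^2*3^ (-1)*5^ (-1) = -4/15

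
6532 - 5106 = 1426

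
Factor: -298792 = -1*2^3*13^3*17^1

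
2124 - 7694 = -5570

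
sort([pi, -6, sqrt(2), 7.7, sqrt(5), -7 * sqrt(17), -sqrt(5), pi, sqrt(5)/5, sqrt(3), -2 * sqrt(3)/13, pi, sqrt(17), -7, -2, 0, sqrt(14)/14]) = [-7 * sqrt(17), -7, -6, -sqrt(5), -2, -2 * sqrt(3)/13, 0, sqrt(14)/14, sqrt(5)/5, sqrt(2), sqrt(3), sqrt(5), pi, pi, pi, sqrt(17), 7.7]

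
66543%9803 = 7725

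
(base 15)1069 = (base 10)3474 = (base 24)60i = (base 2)110110010010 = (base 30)3po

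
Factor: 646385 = 5^1*129277^1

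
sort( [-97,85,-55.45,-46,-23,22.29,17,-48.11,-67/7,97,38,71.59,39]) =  [-97,-55.45,-48.11,-46,-23,-67/7,17,22.29,38,39,71.59,85,97]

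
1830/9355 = 366/1871≈0.196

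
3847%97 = 64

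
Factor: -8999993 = -1 * 8999993^1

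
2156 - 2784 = -628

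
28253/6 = 4708 + 5/6 ≈ 4708.83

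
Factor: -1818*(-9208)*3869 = 2^4*3^2*53^1*73^1*101^1*1151^1 = 64767617136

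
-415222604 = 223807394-639029998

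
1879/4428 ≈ 0.424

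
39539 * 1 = 39539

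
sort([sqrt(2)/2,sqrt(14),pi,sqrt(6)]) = [sqrt(2)/2,sqrt(6),pi,sqrt(14)]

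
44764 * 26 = 1163864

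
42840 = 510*84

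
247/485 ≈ 0.509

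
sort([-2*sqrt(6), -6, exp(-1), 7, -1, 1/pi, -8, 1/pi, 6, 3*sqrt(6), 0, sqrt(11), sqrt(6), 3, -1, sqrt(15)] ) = [-8, -6, -2*sqrt(6), -1, -1, 0, 1/pi, 1/pi, exp(-1), sqrt(6), 3, sqrt(11), sqrt(15), 6, 7, 3*sqrt(6)] 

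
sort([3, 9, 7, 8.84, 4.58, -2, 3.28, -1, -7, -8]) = [-8, -7, -2, -1, 3, 3.28, 4.58, 7, 8.84, 9]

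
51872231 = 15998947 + 35873284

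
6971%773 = 14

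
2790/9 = 310 = 310.00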